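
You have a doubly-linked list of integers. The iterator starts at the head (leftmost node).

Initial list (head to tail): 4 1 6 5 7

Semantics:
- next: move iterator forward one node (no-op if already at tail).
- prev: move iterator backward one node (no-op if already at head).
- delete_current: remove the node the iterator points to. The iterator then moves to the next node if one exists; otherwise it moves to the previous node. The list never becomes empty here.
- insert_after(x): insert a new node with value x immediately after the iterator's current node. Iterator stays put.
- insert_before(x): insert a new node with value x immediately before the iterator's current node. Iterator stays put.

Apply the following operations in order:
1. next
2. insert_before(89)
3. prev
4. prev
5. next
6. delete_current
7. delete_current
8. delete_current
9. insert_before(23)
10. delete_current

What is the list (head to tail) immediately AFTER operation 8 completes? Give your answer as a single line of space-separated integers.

After 1 (next): list=[4, 1, 6, 5, 7] cursor@1
After 2 (insert_before(89)): list=[4, 89, 1, 6, 5, 7] cursor@1
After 3 (prev): list=[4, 89, 1, 6, 5, 7] cursor@89
After 4 (prev): list=[4, 89, 1, 6, 5, 7] cursor@4
After 5 (next): list=[4, 89, 1, 6, 5, 7] cursor@89
After 6 (delete_current): list=[4, 1, 6, 5, 7] cursor@1
After 7 (delete_current): list=[4, 6, 5, 7] cursor@6
After 8 (delete_current): list=[4, 5, 7] cursor@5

Answer: 4 5 7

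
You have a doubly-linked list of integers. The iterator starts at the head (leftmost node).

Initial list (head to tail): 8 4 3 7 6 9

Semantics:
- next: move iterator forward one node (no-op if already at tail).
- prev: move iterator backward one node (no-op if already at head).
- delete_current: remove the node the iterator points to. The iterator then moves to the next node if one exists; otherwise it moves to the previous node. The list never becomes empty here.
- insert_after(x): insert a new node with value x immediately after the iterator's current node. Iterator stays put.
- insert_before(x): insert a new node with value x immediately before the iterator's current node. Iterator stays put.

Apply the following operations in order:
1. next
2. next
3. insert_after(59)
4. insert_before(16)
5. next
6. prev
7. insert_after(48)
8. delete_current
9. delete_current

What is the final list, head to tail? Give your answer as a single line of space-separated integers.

After 1 (next): list=[8, 4, 3, 7, 6, 9] cursor@4
After 2 (next): list=[8, 4, 3, 7, 6, 9] cursor@3
After 3 (insert_after(59)): list=[8, 4, 3, 59, 7, 6, 9] cursor@3
After 4 (insert_before(16)): list=[8, 4, 16, 3, 59, 7, 6, 9] cursor@3
After 5 (next): list=[8, 4, 16, 3, 59, 7, 6, 9] cursor@59
After 6 (prev): list=[8, 4, 16, 3, 59, 7, 6, 9] cursor@3
After 7 (insert_after(48)): list=[8, 4, 16, 3, 48, 59, 7, 6, 9] cursor@3
After 8 (delete_current): list=[8, 4, 16, 48, 59, 7, 6, 9] cursor@48
After 9 (delete_current): list=[8, 4, 16, 59, 7, 6, 9] cursor@59

Answer: 8 4 16 59 7 6 9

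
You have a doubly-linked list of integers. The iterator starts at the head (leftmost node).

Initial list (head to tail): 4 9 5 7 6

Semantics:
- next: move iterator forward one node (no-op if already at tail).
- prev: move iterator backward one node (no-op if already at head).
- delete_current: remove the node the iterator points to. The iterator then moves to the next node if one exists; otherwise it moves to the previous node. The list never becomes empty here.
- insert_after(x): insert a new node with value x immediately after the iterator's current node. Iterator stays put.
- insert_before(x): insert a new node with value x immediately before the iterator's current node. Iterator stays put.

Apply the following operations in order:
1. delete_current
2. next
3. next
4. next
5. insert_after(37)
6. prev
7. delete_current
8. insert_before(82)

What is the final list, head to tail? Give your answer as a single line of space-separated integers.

Answer: 9 5 82 6 37

Derivation:
After 1 (delete_current): list=[9, 5, 7, 6] cursor@9
After 2 (next): list=[9, 5, 7, 6] cursor@5
After 3 (next): list=[9, 5, 7, 6] cursor@7
After 4 (next): list=[9, 5, 7, 6] cursor@6
After 5 (insert_after(37)): list=[9, 5, 7, 6, 37] cursor@6
After 6 (prev): list=[9, 5, 7, 6, 37] cursor@7
After 7 (delete_current): list=[9, 5, 6, 37] cursor@6
After 8 (insert_before(82)): list=[9, 5, 82, 6, 37] cursor@6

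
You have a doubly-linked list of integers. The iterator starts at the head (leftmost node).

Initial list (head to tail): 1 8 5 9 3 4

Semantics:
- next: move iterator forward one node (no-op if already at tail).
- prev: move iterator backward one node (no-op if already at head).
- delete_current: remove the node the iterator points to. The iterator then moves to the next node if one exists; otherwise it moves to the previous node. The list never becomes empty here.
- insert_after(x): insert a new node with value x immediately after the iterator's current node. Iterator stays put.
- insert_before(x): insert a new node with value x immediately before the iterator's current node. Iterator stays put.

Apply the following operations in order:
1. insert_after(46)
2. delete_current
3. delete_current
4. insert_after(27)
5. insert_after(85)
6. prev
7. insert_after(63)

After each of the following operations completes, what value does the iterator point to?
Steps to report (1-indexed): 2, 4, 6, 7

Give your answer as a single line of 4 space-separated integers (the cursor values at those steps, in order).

After 1 (insert_after(46)): list=[1, 46, 8, 5, 9, 3, 4] cursor@1
After 2 (delete_current): list=[46, 8, 5, 9, 3, 4] cursor@46
After 3 (delete_current): list=[8, 5, 9, 3, 4] cursor@8
After 4 (insert_after(27)): list=[8, 27, 5, 9, 3, 4] cursor@8
After 5 (insert_after(85)): list=[8, 85, 27, 5, 9, 3, 4] cursor@8
After 6 (prev): list=[8, 85, 27, 5, 9, 3, 4] cursor@8
After 7 (insert_after(63)): list=[8, 63, 85, 27, 5, 9, 3, 4] cursor@8

Answer: 46 8 8 8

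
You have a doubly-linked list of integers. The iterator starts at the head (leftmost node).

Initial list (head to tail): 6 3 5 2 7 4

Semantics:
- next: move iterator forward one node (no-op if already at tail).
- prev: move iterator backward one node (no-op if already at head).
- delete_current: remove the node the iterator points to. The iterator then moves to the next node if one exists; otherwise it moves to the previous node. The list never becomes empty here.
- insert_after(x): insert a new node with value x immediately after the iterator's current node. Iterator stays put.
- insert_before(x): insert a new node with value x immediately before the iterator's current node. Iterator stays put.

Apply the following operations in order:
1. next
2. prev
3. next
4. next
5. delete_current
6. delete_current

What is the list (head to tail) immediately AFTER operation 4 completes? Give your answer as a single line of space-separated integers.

Answer: 6 3 5 2 7 4

Derivation:
After 1 (next): list=[6, 3, 5, 2, 7, 4] cursor@3
After 2 (prev): list=[6, 3, 5, 2, 7, 4] cursor@6
After 3 (next): list=[6, 3, 5, 2, 7, 4] cursor@3
After 4 (next): list=[6, 3, 5, 2, 7, 4] cursor@5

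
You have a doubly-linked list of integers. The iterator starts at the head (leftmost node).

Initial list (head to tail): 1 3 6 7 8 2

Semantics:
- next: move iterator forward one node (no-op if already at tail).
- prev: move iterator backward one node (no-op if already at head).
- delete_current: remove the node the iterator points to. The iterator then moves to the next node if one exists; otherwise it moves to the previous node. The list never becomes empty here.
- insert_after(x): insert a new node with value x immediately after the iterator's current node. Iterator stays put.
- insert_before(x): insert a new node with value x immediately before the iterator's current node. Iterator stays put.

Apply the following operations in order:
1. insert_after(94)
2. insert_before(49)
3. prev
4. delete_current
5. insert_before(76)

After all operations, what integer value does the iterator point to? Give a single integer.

Answer: 1

Derivation:
After 1 (insert_after(94)): list=[1, 94, 3, 6, 7, 8, 2] cursor@1
After 2 (insert_before(49)): list=[49, 1, 94, 3, 6, 7, 8, 2] cursor@1
After 3 (prev): list=[49, 1, 94, 3, 6, 7, 8, 2] cursor@49
After 4 (delete_current): list=[1, 94, 3, 6, 7, 8, 2] cursor@1
After 5 (insert_before(76)): list=[76, 1, 94, 3, 6, 7, 8, 2] cursor@1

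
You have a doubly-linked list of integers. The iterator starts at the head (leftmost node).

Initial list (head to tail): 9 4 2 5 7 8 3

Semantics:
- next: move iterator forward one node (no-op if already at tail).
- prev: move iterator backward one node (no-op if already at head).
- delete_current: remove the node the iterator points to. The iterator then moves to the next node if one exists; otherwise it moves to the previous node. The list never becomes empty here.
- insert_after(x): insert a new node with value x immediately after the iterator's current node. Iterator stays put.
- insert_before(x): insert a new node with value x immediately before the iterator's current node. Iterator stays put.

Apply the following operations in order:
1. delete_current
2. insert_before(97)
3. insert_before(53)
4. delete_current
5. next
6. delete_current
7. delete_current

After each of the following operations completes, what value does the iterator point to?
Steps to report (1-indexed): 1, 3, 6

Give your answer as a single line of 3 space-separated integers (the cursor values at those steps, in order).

After 1 (delete_current): list=[4, 2, 5, 7, 8, 3] cursor@4
After 2 (insert_before(97)): list=[97, 4, 2, 5, 7, 8, 3] cursor@4
After 3 (insert_before(53)): list=[97, 53, 4, 2, 5, 7, 8, 3] cursor@4
After 4 (delete_current): list=[97, 53, 2, 5, 7, 8, 3] cursor@2
After 5 (next): list=[97, 53, 2, 5, 7, 8, 3] cursor@5
After 6 (delete_current): list=[97, 53, 2, 7, 8, 3] cursor@7
After 7 (delete_current): list=[97, 53, 2, 8, 3] cursor@8

Answer: 4 4 7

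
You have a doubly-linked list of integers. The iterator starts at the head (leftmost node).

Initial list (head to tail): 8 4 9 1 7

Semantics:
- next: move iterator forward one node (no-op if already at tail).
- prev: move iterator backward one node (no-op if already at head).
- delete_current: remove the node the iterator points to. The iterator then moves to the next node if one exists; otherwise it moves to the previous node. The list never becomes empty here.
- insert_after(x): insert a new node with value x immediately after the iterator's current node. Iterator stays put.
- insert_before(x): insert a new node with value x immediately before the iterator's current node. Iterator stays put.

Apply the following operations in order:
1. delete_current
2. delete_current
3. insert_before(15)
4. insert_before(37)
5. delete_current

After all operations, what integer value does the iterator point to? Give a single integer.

Answer: 1

Derivation:
After 1 (delete_current): list=[4, 9, 1, 7] cursor@4
After 2 (delete_current): list=[9, 1, 7] cursor@9
After 3 (insert_before(15)): list=[15, 9, 1, 7] cursor@9
After 4 (insert_before(37)): list=[15, 37, 9, 1, 7] cursor@9
After 5 (delete_current): list=[15, 37, 1, 7] cursor@1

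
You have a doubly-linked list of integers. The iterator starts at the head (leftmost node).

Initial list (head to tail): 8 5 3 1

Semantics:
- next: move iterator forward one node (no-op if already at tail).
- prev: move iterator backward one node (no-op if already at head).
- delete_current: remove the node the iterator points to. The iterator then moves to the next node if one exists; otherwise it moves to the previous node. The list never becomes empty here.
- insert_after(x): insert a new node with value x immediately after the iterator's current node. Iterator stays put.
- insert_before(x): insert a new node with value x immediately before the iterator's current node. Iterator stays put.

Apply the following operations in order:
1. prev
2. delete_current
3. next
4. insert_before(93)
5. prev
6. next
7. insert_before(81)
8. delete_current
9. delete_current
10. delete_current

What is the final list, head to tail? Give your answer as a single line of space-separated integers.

Answer: 5 93

Derivation:
After 1 (prev): list=[8, 5, 3, 1] cursor@8
After 2 (delete_current): list=[5, 3, 1] cursor@5
After 3 (next): list=[5, 3, 1] cursor@3
After 4 (insert_before(93)): list=[5, 93, 3, 1] cursor@3
After 5 (prev): list=[5, 93, 3, 1] cursor@93
After 6 (next): list=[5, 93, 3, 1] cursor@3
After 7 (insert_before(81)): list=[5, 93, 81, 3, 1] cursor@3
After 8 (delete_current): list=[5, 93, 81, 1] cursor@1
After 9 (delete_current): list=[5, 93, 81] cursor@81
After 10 (delete_current): list=[5, 93] cursor@93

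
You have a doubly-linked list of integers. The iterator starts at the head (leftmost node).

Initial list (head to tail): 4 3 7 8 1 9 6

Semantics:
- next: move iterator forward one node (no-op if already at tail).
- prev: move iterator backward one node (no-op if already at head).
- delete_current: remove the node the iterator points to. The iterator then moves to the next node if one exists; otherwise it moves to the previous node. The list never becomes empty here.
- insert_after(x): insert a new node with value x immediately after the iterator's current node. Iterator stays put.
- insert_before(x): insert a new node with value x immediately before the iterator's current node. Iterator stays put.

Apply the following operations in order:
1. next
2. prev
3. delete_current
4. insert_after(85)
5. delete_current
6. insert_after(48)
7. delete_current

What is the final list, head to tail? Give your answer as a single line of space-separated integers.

After 1 (next): list=[4, 3, 7, 8, 1, 9, 6] cursor@3
After 2 (prev): list=[4, 3, 7, 8, 1, 9, 6] cursor@4
After 3 (delete_current): list=[3, 7, 8, 1, 9, 6] cursor@3
After 4 (insert_after(85)): list=[3, 85, 7, 8, 1, 9, 6] cursor@3
After 5 (delete_current): list=[85, 7, 8, 1, 9, 6] cursor@85
After 6 (insert_after(48)): list=[85, 48, 7, 8, 1, 9, 6] cursor@85
After 7 (delete_current): list=[48, 7, 8, 1, 9, 6] cursor@48

Answer: 48 7 8 1 9 6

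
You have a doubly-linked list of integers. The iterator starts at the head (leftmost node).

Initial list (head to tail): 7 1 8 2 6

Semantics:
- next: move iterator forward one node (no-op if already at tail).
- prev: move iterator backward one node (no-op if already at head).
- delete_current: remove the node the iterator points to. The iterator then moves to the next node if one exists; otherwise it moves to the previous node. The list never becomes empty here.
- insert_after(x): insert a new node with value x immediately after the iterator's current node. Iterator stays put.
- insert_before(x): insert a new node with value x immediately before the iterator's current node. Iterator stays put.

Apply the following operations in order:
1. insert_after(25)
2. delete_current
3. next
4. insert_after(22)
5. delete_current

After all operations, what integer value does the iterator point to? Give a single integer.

After 1 (insert_after(25)): list=[7, 25, 1, 8, 2, 6] cursor@7
After 2 (delete_current): list=[25, 1, 8, 2, 6] cursor@25
After 3 (next): list=[25, 1, 8, 2, 6] cursor@1
After 4 (insert_after(22)): list=[25, 1, 22, 8, 2, 6] cursor@1
After 5 (delete_current): list=[25, 22, 8, 2, 6] cursor@22

Answer: 22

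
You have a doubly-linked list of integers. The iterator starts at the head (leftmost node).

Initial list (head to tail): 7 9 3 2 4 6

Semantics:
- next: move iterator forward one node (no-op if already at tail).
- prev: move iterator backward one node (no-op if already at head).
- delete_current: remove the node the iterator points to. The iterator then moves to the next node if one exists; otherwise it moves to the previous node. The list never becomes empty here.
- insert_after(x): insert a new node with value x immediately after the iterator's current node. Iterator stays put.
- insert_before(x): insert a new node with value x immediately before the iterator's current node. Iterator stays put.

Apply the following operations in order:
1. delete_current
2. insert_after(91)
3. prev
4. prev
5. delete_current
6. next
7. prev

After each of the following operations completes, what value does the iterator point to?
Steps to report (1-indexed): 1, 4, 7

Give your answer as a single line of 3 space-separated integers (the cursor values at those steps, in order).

Answer: 9 9 91

Derivation:
After 1 (delete_current): list=[9, 3, 2, 4, 6] cursor@9
After 2 (insert_after(91)): list=[9, 91, 3, 2, 4, 6] cursor@9
After 3 (prev): list=[9, 91, 3, 2, 4, 6] cursor@9
After 4 (prev): list=[9, 91, 3, 2, 4, 6] cursor@9
After 5 (delete_current): list=[91, 3, 2, 4, 6] cursor@91
After 6 (next): list=[91, 3, 2, 4, 6] cursor@3
After 7 (prev): list=[91, 3, 2, 4, 6] cursor@91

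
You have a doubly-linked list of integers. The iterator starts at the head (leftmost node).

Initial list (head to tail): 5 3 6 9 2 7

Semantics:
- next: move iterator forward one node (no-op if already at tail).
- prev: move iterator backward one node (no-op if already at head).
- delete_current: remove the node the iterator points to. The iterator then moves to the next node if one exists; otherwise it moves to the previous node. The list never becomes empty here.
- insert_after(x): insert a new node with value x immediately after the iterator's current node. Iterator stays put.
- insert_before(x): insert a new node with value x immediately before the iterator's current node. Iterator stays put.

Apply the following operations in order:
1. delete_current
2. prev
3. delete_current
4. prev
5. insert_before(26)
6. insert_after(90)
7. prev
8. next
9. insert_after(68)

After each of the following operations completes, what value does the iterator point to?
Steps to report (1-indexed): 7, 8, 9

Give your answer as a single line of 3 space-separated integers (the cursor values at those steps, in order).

Answer: 26 6 6

Derivation:
After 1 (delete_current): list=[3, 6, 9, 2, 7] cursor@3
After 2 (prev): list=[3, 6, 9, 2, 7] cursor@3
After 3 (delete_current): list=[6, 9, 2, 7] cursor@6
After 4 (prev): list=[6, 9, 2, 7] cursor@6
After 5 (insert_before(26)): list=[26, 6, 9, 2, 7] cursor@6
After 6 (insert_after(90)): list=[26, 6, 90, 9, 2, 7] cursor@6
After 7 (prev): list=[26, 6, 90, 9, 2, 7] cursor@26
After 8 (next): list=[26, 6, 90, 9, 2, 7] cursor@6
After 9 (insert_after(68)): list=[26, 6, 68, 90, 9, 2, 7] cursor@6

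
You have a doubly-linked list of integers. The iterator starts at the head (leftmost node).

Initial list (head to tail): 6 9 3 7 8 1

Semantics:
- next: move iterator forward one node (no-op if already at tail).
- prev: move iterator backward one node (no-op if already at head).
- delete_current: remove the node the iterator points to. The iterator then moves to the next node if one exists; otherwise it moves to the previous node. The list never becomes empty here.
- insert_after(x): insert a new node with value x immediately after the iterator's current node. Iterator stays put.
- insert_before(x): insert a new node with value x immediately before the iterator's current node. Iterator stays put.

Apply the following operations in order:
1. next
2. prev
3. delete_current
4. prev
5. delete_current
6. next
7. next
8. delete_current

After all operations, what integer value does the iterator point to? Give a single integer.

After 1 (next): list=[6, 9, 3, 7, 8, 1] cursor@9
After 2 (prev): list=[6, 9, 3, 7, 8, 1] cursor@6
After 3 (delete_current): list=[9, 3, 7, 8, 1] cursor@9
After 4 (prev): list=[9, 3, 7, 8, 1] cursor@9
After 5 (delete_current): list=[3, 7, 8, 1] cursor@3
After 6 (next): list=[3, 7, 8, 1] cursor@7
After 7 (next): list=[3, 7, 8, 1] cursor@8
After 8 (delete_current): list=[3, 7, 1] cursor@1

Answer: 1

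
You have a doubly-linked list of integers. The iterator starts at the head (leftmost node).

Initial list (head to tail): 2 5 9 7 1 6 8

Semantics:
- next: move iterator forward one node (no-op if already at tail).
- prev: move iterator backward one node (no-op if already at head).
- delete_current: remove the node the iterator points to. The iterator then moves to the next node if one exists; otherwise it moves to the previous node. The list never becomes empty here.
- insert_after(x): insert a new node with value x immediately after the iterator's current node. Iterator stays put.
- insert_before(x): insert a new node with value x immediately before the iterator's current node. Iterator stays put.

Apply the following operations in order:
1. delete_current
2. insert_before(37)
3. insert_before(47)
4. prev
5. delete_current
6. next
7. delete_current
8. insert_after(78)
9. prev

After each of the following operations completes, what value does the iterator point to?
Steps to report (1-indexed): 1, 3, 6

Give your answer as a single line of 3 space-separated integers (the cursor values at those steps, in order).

After 1 (delete_current): list=[5, 9, 7, 1, 6, 8] cursor@5
After 2 (insert_before(37)): list=[37, 5, 9, 7, 1, 6, 8] cursor@5
After 3 (insert_before(47)): list=[37, 47, 5, 9, 7, 1, 6, 8] cursor@5
After 4 (prev): list=[37, 47, 5, 9, 7, 1, 6, 8] cursor@47
After 5 (delete_current): list=[37, 5, 9, 7, 1, 6, 8] cursor@5
After 6 (next): list=[37, 5, 9, 7, 1, 6, 8] cursor@9
After 7 (delete_current): list=[37, 5, 7, 1, 6, 8] cursor@7
After 8 (insert_after(78)): list=[37, 5, 7, 78, 1, 6, 8] cursor@7
After 9 (prev): list=[37, 5, 7, 78, 1, 6, 8] cursor@5

Answer: 5 5 9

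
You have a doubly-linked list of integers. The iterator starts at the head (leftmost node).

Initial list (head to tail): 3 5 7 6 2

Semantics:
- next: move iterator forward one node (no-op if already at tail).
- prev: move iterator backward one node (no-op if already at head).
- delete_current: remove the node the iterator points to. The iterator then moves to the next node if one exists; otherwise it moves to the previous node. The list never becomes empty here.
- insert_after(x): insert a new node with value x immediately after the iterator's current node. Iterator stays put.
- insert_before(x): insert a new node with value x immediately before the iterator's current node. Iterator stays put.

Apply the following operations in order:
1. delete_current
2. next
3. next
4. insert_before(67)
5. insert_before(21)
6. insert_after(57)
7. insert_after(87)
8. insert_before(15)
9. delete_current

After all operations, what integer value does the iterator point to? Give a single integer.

Answer: 87

Derivation:
After 1 (delete_current): list=[5, 7, 6, 2] cursor@5
After 2 (next): list=[5, 7, 6, 2] cursor@7
After 3 (next): list=[5, 7, 6, 2] cursor@6
After 4 (insert_before(67)): list=[5, 7, 67, 6, 2] cursor@6
After 5 (insert_before(21)): list=[5, 7, 67, 21, 6, 2] cursor@6
After 6 (insert_after(57)): list=[5, 7, 67, 21, 6, 57, 2] cursor@6
After 7 (insert_after(87)): list=[5, 7, 67, 21, 6, 87, 57, 2] cursor@6
After 8 (insert_before(15)): list=[5, 7, 67, 21, 15, 6, 87, 57, 2] cursor@6
After 9 (delete_current): list=[5, 7, 67, 21, 15, 87, 57, 2] cursor@87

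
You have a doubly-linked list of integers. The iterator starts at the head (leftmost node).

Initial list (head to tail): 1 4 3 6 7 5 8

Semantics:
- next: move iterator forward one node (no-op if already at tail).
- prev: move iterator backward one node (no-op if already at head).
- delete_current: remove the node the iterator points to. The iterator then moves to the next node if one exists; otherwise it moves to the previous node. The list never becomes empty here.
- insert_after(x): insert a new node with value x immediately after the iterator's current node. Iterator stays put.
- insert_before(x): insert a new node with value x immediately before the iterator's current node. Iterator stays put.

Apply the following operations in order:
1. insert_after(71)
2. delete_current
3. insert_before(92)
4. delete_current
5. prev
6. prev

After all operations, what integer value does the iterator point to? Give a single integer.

Answer: 92

Derivation:
After 1 (insert_after(71)): list=[1, 71, 4, 3, 6, 7, 5, 8] cursor@1
After 2 (delete_current): list=[71, 4, 3, 6, 7, 5, 8] cursor@71
After 3 (insert_before(92)): list=[92, 71, 4, 3, 6, 7, 5, 8] cursor@71
After 4 (delete_current): list=[92, 4, 3, 6, 7, 5, 8] cursor@4
After 5 (prev): list=[92, 4, 3, 6, 7, 5, 8] cursor@92
After 6 (prev): list=[92, 4, 3, 6, 7, 5, 8] cursor@92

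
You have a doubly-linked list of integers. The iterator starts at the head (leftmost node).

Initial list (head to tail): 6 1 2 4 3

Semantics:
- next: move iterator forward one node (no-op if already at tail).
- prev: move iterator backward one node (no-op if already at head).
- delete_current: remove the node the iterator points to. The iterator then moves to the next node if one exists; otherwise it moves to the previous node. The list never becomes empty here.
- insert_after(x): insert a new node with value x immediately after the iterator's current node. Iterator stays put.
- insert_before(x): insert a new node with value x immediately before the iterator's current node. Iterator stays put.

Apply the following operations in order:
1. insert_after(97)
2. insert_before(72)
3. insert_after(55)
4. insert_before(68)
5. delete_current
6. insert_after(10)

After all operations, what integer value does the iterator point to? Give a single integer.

After 1 (insert_after(97)): list=[6, 97, 1, 2, 4, 3] cursor@6
After 2 (insert_before(72)): list=[72, 6, 97, 1, 2, 4, 3] cursor@6
After 3 (insert_after(55)): list=[72, 6, 55, 97, 1, 2, 4, 3] cursor@6
After 4 (insert_before(68)): list=[72, 68, 6, 55, 97, 1, 2, 4, 3] cursor@6
After 5 (delete_current): list=[72, 68, 55, 97, 1, 2, 4, 3] cursor@55
After 6 (insert_after(10)): list=[72, 68, 55, 10, 97, 1, 2, 4, 3] cursor@55

Answer: 55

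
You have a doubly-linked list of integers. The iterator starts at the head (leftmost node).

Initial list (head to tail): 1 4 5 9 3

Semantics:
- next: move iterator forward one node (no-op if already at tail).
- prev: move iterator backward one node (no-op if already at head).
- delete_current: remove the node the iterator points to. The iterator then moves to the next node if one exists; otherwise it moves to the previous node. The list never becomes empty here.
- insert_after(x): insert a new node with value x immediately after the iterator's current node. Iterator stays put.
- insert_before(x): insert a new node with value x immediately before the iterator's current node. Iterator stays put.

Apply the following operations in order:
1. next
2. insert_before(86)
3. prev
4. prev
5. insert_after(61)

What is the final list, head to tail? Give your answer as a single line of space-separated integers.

After 1 (next): list=[1, 4, 5, 9, 3] cursor@4
After 2 (insert_before(86)): list=[1, 86, 4, 5, 9, 3] cursor@4
After 3 (prev): list=[1, 86, 4, 5, 9, 3] cursor@86
After 4 (prev): list=[1, 86, 4, 5, 9, 3] cursor@1
After 5 (insert_after(61)): list=[1, 61, 86, 4, 5, 9, 3] cursor@1

Answer: 1 61 86 4 5 9 3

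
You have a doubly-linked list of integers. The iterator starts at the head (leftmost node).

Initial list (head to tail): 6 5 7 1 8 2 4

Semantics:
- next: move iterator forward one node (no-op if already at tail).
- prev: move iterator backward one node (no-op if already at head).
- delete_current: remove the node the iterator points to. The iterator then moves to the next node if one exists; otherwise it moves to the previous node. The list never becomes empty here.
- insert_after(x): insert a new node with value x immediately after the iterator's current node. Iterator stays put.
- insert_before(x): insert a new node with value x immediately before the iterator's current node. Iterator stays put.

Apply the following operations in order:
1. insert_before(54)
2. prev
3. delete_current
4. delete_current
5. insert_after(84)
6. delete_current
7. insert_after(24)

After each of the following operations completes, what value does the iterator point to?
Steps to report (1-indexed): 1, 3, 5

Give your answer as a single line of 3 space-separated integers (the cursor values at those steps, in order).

After 1 (insert_before(54)): list=[54, 6, 5, 7, 1, 8, 2, 4] cursor@6
After 2 (prev): list=[54, 6, 5, 7, 1, 8, 2, 4] cursor@54
After 3 (delete_current): list=[6, 5, 7, 1, 8, 2, 4] cursor@6
After 4 (delete_current): list=[5, 7, 1, 8, 2, 4] cursor@5
After 5 (insert_after(84)): list=[5, 84, 7, 1, 8, 2, 4] cursor@5
After 6 (delete_current): list=[84, 7, 1, 8, 2, 4] cursor@84
After 7 (insert_after(24)): list=[84, 24, 7, 1, 8, 2, 4] cursor@84

Answer: 6 6 5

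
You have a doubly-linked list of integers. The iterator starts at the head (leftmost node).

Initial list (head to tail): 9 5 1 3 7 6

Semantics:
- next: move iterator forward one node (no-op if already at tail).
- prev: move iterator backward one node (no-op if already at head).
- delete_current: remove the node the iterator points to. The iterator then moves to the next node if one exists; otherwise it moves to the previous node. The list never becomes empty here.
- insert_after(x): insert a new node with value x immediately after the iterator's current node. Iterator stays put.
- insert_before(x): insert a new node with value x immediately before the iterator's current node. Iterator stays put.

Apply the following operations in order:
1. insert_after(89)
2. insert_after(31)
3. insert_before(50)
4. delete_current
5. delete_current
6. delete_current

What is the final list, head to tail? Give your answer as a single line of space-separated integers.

After 1 (insert_after(89)): list=[9, 89, 5, 1, 3, 7, 6] cursor@9
After 2 (insert_after(31)): list=[9, 31, 89, 5, 1, 3, 7, 6] cursor@9
After 3 (insert_before(50)): list=[50, 9, 31, 89, 5, 1, 3, 7, 6] cursor@9
After 4 (delete_current): list=[50, 31, 89, 5, 1, 3, 7, 6] cursor@31
After 5 (delete_current): list=[50, 89, 5, 1, 3, 7, 6] cursor@89
After 6 (delete_current): list=[50, 5, 1, 3, 7, 6] cursor@5

Answer: 50 5 1 3 7 6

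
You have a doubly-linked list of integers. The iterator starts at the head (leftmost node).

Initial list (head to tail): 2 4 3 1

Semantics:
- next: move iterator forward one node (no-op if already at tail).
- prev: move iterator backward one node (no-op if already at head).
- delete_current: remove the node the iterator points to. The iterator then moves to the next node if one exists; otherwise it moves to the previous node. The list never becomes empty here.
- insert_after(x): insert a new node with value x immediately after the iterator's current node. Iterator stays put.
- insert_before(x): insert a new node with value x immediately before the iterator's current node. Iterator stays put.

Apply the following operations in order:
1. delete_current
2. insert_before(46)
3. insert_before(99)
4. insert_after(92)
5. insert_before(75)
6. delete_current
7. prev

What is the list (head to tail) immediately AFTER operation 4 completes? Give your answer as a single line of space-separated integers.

After 1 (delete_current): list=[4, 3, 1] cursor@4
After 2 (insert_before(46)): list=[46, 4, 3, 1] cursor@4
After 3 (insert_before(99)): list=[46, 99, 4, 3, 1] cursor@4
After 4 (insert_after(92)): list=[46, 99, 4, 92, 3, 1] cursor@4

Answer: 46 99 4 92 3 1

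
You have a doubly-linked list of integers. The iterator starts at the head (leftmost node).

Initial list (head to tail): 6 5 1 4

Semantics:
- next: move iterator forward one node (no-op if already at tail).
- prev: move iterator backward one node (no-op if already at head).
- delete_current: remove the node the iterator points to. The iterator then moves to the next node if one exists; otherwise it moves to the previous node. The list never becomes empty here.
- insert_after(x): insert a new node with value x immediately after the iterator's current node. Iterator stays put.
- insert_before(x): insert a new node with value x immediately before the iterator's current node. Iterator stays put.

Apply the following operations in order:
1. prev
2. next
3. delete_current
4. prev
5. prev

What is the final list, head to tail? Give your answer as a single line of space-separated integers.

Answer: 6 1 4

Derivation:
After 1 (prev): list=[6, 5, 1, 4] cursor@6
After 2 (next): list=[6, 5, 1, 4] cursor@5
After 3 (delete_current): list=[6, 1, 4] cursor@1
After 4 (prev): list=[6, 1, 4] cursor@6
After 5 (prev): list=[6, 1, 4] cursor@6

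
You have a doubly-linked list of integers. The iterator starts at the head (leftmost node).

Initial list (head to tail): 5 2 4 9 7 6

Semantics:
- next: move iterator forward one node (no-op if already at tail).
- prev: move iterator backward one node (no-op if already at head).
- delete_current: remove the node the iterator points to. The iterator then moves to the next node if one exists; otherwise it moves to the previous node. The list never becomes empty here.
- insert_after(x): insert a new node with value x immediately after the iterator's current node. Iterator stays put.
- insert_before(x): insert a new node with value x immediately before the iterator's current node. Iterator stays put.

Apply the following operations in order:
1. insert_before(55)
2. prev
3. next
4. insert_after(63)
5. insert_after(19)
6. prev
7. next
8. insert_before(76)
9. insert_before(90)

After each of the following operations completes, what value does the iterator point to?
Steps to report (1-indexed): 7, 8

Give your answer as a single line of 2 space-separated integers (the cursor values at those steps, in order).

Answer: 5 5

Derivation:
After 1 (insert_before(55)): list=[55, 5, 2, 4, 9, 7, 6] cursor@5
After 2 (prev): list=[55, 5, 2, 4, 9, 7, 6] cursor@55
After 3 (next): list=[55, 5, 2, 4, 9, 7, 6] cursor@5
After 4 (insert_after(63)): list=[55, 5, 63, 2, 4, 9, 7, 6] cursor@5
After 5 (insert_after(19)): list=[55, 5, 19, 63, 2, 4, 9, 7, 6] cursor@5
After 6 (prev): list=[55, 5, 19, 63, 2, 4, 9, 7, 6] cursor@55
After 7 (next): list=[55, 5, 19, 63, 2, 4, 9, 7, 6] cursor@5
After 8 (insert_before(76)): list=[55, 76, 5, 19, 63, 2, 4, 9, 7, 6] cursor@5
After 9 (insert_before(90)): list=[55, 76, 90, 5, 19, 63, 2, 4, 9, 7, 6] cursor@5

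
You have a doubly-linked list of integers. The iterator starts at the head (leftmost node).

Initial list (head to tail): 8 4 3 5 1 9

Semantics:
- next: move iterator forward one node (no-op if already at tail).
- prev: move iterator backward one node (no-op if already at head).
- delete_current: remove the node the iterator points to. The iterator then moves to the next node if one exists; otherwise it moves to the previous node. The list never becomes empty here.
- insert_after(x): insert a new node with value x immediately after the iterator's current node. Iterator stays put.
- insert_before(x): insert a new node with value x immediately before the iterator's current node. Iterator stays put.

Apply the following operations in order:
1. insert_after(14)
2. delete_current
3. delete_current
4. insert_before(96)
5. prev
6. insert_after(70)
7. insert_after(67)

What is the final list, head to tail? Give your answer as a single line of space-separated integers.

After 1 (insert_after(14)): list=[8, 14, 4, 3, 5, 1, 9] cursor@8
After 2 (delete_current): list=[14, 4, 3, 5, 1, 9] cursor@14
After 3 (delete_current): list=[4, 3, 5, 1, 9] cursor@4
After 4 (insert_before(96)): list=[96, 4, 3, 5, 1, 9] cursor@4
After 5 (prev): list=[96, 4, 3, 5, 1, 9] cursor@96
After 6 (insert_after(70)): list=[96, 70, 4, 3, 5, 1, 9] cursor@96
After 7 (insert_after(67)): list=[96, 67, 70, 4, 3, 5, 1, 9] cursor@96

Answer: 96 67 70 4 3 5 1 9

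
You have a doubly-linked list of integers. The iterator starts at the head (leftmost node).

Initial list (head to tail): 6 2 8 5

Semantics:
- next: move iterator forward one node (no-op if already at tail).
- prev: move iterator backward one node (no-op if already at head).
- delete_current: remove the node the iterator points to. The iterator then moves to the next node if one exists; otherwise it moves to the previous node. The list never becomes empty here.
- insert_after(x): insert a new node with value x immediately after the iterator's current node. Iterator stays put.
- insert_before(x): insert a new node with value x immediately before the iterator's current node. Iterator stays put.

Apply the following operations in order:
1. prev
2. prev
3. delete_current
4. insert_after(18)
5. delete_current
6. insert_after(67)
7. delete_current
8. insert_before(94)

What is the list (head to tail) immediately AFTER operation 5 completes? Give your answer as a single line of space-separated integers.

Answer: 18 8 5

Derivation:
After 1 (prev): list=[6, 2, 8, 5] cursor@6
After 2 (prev): list=[6, 2, 8, 5] cursor@6
After 3 (delete_current): list=[2, 8, 5] cursor@2
After 4 (insert_after(18)): list=[2, 18, 8, 5] cursor@2
After 5 (delete_current): list=[18, 8, 5] cursor@18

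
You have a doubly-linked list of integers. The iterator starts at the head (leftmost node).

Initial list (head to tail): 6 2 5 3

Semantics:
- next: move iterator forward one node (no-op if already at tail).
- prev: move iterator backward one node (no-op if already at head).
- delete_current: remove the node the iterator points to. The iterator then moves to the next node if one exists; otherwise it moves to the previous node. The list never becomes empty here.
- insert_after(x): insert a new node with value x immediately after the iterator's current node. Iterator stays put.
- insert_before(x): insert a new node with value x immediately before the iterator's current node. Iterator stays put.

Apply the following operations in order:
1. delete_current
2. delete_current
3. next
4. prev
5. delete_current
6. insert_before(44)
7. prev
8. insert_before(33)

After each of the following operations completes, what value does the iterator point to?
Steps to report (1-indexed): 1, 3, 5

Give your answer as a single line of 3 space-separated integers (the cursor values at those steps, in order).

After 1 (delete_current): list=[2, 5, 3] cursor@2
After 2 (delete_current): list=[5, 3] cursor@5
After 3 (next): list=[5, 3] cursor@3
After 4 (prev): list=[5, 3] cursor@5
After 5 (delete_current): list=[3] cursor@3
After 6 (insert_before(44)): list=[44, 3] cursor@3
After 7 (prev): list=[44, 3] cursor@44
After 8 (insert_before(33)): list=[33, 44, 3] cursor@44

Answer: 2 3 3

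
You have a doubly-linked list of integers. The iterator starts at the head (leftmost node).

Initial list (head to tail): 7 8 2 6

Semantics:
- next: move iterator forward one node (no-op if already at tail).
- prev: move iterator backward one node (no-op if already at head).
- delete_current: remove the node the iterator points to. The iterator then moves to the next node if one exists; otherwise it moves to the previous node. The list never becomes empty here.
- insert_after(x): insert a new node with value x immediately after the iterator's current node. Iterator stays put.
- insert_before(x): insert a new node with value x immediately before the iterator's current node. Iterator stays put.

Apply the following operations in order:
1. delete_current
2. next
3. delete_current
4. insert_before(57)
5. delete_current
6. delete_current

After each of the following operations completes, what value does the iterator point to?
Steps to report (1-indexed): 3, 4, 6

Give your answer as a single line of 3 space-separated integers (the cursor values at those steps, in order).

Answer: 6 6 8

Derivation:
After 1 (delete_current): list=[8, 2, 6] cursor@8
After 2 (next): list=[8, 2, 6] cursor@2
After 3 (delete_current): list=[8, 6] cursor@6
After 4 (insert_before(57)): list=[8, 57, 6] cursor@6
After 5 (delete_current): list=[8, 57] cursor@57
After 6 (delete_current): list=[8] cursor@8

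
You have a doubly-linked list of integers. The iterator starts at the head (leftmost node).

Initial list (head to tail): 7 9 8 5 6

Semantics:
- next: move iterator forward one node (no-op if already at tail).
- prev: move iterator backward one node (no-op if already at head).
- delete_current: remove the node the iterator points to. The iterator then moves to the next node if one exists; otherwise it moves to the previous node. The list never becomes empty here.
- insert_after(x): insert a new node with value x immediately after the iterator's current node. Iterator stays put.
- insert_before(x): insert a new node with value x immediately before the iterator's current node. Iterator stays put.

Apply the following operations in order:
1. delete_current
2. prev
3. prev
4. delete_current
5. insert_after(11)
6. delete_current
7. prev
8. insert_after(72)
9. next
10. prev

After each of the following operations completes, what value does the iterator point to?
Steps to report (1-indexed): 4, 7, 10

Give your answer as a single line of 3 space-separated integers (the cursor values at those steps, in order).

Answer: 8 11 11

Derivation:
After 1 (delete_current): list=[9, 8, 5, 6] cursor@9
After 2 (prev): list=[9, 8, 5, 6] cursor@9
After 3 (prev): list=[9, 8, 5, 6] cursor@9
After 4 (delete_current): list=[8, 5, 6] cursor@8
After 5 (insert_after(11)): list=[8, 11, 5, 6] cursor@8
After 6 (delete_current): list=[11, 5, 6] cursor@11
After 7 (prev): list=[11, 5, 6] cursor@11
After 8 (insert_after(72)): list=[11, 72, 5, 6] cursor@11
After 9 (next): list=[11, 72, 5, 6] cursor@72
After 10 (prev): list=[11, 72, 5, 6] cursor@11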